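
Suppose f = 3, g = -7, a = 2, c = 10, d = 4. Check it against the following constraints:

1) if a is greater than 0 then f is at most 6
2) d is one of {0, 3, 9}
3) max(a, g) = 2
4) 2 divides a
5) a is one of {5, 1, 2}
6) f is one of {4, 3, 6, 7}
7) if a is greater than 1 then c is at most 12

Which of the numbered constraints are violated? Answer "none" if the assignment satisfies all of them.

1) a = 2 > 0, so we need f ≤ 6; f = 3 ≤ 6 — OK.
2) d = 4 is not in {0, 3, 9} — violated.
3) max(2, -7) = 2 — OK.
4) 2 / 2 = 1, so 2 divides 2 — OK.
5) a = 2 is in {5, 1, 2} — OK.
6) f = 3 is in {4, 3, 6, 7} — OK.
7) a = 2 > 1, so we need c ≤ 12; c = 10 ≤ 12 — OK.

No — constraint 2 is not satisfied.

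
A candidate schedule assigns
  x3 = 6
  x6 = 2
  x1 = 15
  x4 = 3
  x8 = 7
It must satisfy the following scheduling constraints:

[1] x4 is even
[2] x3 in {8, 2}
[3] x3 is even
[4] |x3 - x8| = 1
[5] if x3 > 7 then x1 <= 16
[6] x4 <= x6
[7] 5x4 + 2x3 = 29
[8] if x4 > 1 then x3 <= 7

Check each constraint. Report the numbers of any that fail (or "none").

Constraints 1, 2, 6, and 7 do not hold.

[1] x4 = 3 is odd — violated.
[2] x3 = 6 is not in {8, 2} — violated.
[3] x3 = 6 is even — OK.
[4] |6 - 7| = 1 — OK.
[5] x3 = 6, not > 7; antecedent false, conditional vacuously true — OK.
[6] x4 = 3, x6 = 2; 3 > 2 (want ≤) — violated.
[7] 5x4 + 2x3 = 5(3) + 2(6) = 27, not 29 — violated.
[8] x4 = 3 > 1, so we need x3 ≤ 7; x3 = 6 ≤ 7 — OK.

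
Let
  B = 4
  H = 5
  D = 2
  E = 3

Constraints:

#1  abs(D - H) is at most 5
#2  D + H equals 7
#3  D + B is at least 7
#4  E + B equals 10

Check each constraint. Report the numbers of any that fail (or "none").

The assignment fails constraints 3 and 4.

#1 abs(2 - 5) = 3; 3 ≤ 5 — OK.
#2 D + H = 2 + 5 = 7 — OK.
#3 D + B = 2 + 4 = 6; 6 < 7, bound 7 not met — violated.
#4 E + B = 3 + 4 = 7, not 10 — violated.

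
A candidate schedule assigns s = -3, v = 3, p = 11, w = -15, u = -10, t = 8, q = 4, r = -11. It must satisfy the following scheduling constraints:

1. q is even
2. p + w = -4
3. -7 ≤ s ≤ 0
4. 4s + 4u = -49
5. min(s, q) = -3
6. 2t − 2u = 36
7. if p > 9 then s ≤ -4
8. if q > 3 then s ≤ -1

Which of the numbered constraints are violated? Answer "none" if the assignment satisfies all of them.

The assignment fails constraints 4, 7.

1. q = 4 is even  yes
2. p + w = 11 + (-15) = -4  yes
3. s = -3 lies in [-7, 0]  yes
4. 4s + 4u = 4(-3) + 4(-10) = -52, not -49  no
5. min(-3, 4) = -3  yes
6. 2t − 2u = 2(8) − 2(-10) = 36  yes
7. p = 11 > 9, so we need s ≤ -4; but s = -3 > -4  no
8. q = 4 > 3, so we need s ≤ -1; s = -3 ≤ -1  yes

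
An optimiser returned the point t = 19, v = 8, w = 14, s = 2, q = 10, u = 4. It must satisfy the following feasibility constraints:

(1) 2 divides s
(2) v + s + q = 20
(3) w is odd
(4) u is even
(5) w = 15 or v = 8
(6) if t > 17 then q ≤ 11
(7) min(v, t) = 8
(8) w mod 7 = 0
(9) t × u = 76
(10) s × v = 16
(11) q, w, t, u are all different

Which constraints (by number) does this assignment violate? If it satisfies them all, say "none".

Violated: 3.

(1) 2 / 2 = 1, so 2 divides 2 — holds.
(2) v + s + q = 8 + 2 + 10 = 20 — holds.
(3) w = 14 is even — does not hold.
(4) u = 4 is even — holds.
(5) w = 14 ≠ 15, but v = 8 = 8 (second disjunct) — holds.
(6) t = 19 > 17, so we need q ≤ 11; q = 10 ≤ 11 — holds.
(7) min(8, 19) = 8 — holds.
(8) 14 mod 7 = 0 — holds.
(9) t × u = 19 × 4 = 76 — holds.
(10) s × v = 2 × 8 = 16 — holds.
(11) values 10, 14, 19, 4 are pairwise distinct — holds.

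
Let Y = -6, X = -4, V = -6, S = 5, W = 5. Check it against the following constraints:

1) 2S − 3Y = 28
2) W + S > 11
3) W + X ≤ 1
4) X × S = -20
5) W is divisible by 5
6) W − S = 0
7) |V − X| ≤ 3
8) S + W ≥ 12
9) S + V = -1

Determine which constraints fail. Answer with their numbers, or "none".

Constraints 2, 8 are violated.

1) 2S − 3Y = 2(5) − 3(-6) = 28  holds
2) W + S = 5 + 5 = 10; 10 ≤ 11, bound 11 not met  fails
3) W + X = 5 + (-4) = 1; 1 ≤ 1  holds
4) X × S = -4 × 5 = -20  holds
5) 5 / 5 = 1, so 5 divides 5  holds
6) W − S = 5 − 5 = 0  holds
7) |-6 − (-4)| = 2; 2 ≤ 3  holds
8) S + W = 5 + 5 = 10; 10 < 12, bound 12 not met  fails
9) S + V = 5 + (-6) = -1  holds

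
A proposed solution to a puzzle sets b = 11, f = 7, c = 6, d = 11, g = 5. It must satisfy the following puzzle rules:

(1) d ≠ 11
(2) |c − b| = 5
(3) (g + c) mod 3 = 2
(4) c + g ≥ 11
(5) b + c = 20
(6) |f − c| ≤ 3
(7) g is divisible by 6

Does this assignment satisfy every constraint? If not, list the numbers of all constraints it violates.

Violated: 1, 5, and 7.

(1) d = 11, but 11 is required to differ  no
(2) |6 − 11| = 5  yes
(3) g + c = 11; 11 mod 3 = 2  yes
(4) c + g = 6 + 5 = 11; 11 ≥ 11  yes
(5) b + c = 11 + 6 = 17, not 20  no
(6) |7 − 6| = 1; 1 ≤ 3  yes
(7) 5 = 6×0 + 5, so 6 does not divide 5  no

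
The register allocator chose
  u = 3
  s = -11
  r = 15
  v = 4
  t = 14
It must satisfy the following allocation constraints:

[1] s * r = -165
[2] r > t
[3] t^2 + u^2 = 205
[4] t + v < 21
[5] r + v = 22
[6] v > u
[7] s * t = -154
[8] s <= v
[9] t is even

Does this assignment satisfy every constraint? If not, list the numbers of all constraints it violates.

[1] s * r = -11 * 15 = -165  yes
[2] r = 15, t = 14; 15 > 14  yes
[3] t^2 + u^2 = 14^2 + 3^2 = 196 + 9 = 205  yes
[4] t + v = 14 + 4 = 18; 18 < 21  yes
[5] r + v = 15 + 4 = 19, not 22  no
[6] v = 4, u = 3; 4 > 3  yes
[7] s * t = -11 * 14 = -154  yes
[8] s = -11, v = 4; -11 ≤ 4  yes
[9] t = 14 is even  yes

Constraint 5 does not hold.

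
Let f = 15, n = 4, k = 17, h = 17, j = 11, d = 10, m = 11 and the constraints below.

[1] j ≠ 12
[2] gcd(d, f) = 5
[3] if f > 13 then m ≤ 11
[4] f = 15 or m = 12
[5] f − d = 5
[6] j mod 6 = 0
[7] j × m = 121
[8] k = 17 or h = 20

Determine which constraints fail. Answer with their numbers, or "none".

Violated: 6.

[1] j = 11, and 11 ≠ 12 — OK.
[2] gcd(10, 15) = 5 — OK.
[3] f = 15 > 13, so we need m ≤ 11; m = 11 ≤ 11 — OK.
[4] f = 15 = 15 (first disjunct) — OK.
[5] f − d = 15 − 10 = 5 — OK.
[6] 11 mod 6 = 5, not 0 — violated.
[7] j × m = 11 × 11 = 121 — OK.
[8] k = 17 = 17 (first disjunct) — OK.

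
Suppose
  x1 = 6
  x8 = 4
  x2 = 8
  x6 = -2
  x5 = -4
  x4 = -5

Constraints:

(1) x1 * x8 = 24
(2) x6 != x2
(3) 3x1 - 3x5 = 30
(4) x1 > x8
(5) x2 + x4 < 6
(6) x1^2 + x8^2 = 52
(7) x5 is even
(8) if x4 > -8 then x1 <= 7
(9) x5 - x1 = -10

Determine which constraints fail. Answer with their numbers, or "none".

(1) x1 * x8 = 6 * 4 = 24 — OK.
(2) x6 = -2, x2 = 8; distinct — OK.
(3) 3x1 - 3x5 = 3(6) - 3(-4) = 30 — OK.
(4) x1 = 6, x8 = 4; 6 > 4 — OK.
(5) x2 + x4 = 8 + (-5) = 3; 3 < 6 — OK.
(6) x1^2 + x8^2 = 6^2 + 4^2 = 36 + 16 = 52 — OK.
(7) x5 = -4 is even — OK.
(8) x4 = -5 > -8, so we need x1 ≤ 7; x1 = 6 ≤ 7 — OK.
(9) x5 - x1 = -4 - 6 = -10 — OK.

All constraints are satisfied.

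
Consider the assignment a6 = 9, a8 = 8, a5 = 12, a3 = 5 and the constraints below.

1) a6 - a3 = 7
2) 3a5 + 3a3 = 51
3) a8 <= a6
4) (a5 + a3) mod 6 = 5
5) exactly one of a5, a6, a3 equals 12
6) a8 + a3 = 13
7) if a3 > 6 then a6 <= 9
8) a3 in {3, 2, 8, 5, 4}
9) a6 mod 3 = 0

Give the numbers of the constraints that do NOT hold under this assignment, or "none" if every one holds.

1) a6 - a3 = 9 - 5 = 4, not 7  FAIL
2) 3a5 + 3a3 = 3(12) + 3(5) = 51  OK
3) a8 = 8, a6 = 9; 8 ≤ 9  OK
4) a5 + a3 = 17; 17 mod 6 = 5  OK
5) a5=12, a6=9, a3=5; 1 of them equals 12  OK
6) a8 + a3 = 8 + 5 = 13  OK
7) a3 = 5, not > 6; antecedent false, conditional vacuously true  OK
8) a3 = 5 is in {3, 2, 8, 5, 4}  OK
9) 9 mod 3 = 0  OK

Violated: 1.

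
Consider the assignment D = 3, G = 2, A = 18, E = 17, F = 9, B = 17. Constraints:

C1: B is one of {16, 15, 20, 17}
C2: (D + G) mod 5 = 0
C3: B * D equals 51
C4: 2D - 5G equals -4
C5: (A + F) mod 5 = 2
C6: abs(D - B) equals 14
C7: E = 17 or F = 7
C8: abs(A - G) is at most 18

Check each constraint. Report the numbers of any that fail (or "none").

C1: B = 17 is in {16, 15, 20, 17}  ✓
C2: D + G = 5; 5 mod 5 = 0  ✓
C3: B * D = 17 * 3 = 51  ✓
C4: 2D - 5G = 2(3) - 5(2) = -4  ✓
C5: A + F = 27; 27 mod 5 = 2  ✓
C6: abs(3 - 17) = 14  ✓
C7: E = 17 = 17 (first disjunct)  ✓
C8: abs(18 - 2) = 16; 16 ≤ 18  ✓

All constraints are satisfied.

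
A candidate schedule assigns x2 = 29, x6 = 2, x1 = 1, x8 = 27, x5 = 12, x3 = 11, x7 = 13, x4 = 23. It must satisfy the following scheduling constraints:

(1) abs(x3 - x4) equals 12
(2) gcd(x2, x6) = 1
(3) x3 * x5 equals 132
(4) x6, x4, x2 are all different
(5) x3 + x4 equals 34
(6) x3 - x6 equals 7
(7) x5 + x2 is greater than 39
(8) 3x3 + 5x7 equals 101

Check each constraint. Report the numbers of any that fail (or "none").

(1) abs(11 - 23) = 12  OK
(2) gcd(29, 2) = 1  OK
(3) x3 * x5 = 11 * 12 = 132  OK
(4) values 2, 23, 29 are pairwise distinct  OK
(5) x3 + x4 = 11 + 23 = 34  OK
(6) x3 - x6 = 11 - 2 = 9, not 7  FAIL
(7) x5 + x2 = 12 + 29 = 41; 41 > 39  OK
(8) 3x3 + 5x7 = 3(11) + 5(13) = 98, not 101  FAIL

Constraints 6 and 8 do not hold.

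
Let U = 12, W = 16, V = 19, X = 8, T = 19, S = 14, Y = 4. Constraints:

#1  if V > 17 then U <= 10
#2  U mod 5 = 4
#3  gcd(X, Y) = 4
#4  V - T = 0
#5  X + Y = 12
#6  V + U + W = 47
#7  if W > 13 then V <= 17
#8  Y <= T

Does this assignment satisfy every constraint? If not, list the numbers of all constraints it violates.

#1 V = 19 > 17, so we need U ≤ 10; but U = 12 > 10  no
#2 12 mod 5 = 2, not 4  no
#3 gcd(8, 4) = 4  yes
#4 V - T = 19 - 19 = 0  yes
#5 X + Y = 8 + 4 = 12  yes
#6 V + U + W = 19 + 12 + 16 = 47  yes
#7 W = 16 > 13, so we need V ≤ 17; but V = 19 > 17  no
#8 Y = 4, T = 19; 4 ≤ 19  yes

No — constraints 1, 2, and 7 are not satisfied.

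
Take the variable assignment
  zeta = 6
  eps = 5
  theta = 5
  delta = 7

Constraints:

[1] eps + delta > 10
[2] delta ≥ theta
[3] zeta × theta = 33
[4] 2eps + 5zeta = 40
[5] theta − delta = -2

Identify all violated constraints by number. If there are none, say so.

[1] eps + delta = 5 + 7 = 12; 12 > 10  ✔
[2] delta = 7, theta = 5; 7 ≥ 5  ✔
[3] zeta × theta = 6 × 5 = 30, not 33  ✘
[4] 2eps + 5zeta = 2(5) + 5(6) = 40  ✔
[5] theta − delta = 5 − 7 = -2  ✔

Constraint 3 does not hold.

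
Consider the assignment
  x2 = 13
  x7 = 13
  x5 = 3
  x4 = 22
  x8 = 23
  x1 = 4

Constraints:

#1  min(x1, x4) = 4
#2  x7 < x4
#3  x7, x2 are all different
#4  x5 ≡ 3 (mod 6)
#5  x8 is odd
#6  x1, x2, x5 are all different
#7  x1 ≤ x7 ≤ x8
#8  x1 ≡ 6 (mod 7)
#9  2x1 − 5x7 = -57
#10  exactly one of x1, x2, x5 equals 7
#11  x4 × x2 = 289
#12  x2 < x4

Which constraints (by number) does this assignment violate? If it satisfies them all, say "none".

Constraints 3, 8, 10, and 11 are violated.

#1 min(4, 22) = 4  OK
#2 x7 = 13, x4 = 22; 13 < 22  OK
#3 x7 = x2 = 13, not all different  FAIL
#4 3 mod 6 = 3  OK
#5 x8 = 23 is odd  OK
#6 values 4, 13, 3 are pairwise distinct  OK
#7 values 4 ≤ 13 ≤ 23  OK
#8 4 mod 7 = 4, not 6  FAIL
#9 2x1 − 5x7 = 2(4) − 5(13) = -57  OK
#10 x1=4, x2=13, x5=3; 0 of them equal 7, not exactly one  FAIL
#11 x4 × x2 = 22 × 13 = 286, not 289  FAIL
#12 x2 = 13, x4 = 22; 13 < 22  OK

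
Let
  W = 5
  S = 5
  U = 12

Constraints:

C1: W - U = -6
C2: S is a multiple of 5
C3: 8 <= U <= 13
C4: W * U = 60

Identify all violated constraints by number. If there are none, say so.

C1: W - U = 5 - 12 = -7, not -6  FAIL
C2: 5 / 5 = 1, so 5 divides 5  OK
C3: U = 12 lies in [8, 13]  OK
C4: W * U = 5 * 12 = 60  OK

Violated: 1.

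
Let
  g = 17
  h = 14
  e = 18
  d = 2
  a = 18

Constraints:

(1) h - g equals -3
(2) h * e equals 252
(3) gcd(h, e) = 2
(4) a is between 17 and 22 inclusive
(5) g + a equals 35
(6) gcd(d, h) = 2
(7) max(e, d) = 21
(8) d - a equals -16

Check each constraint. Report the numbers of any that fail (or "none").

No — constraint 7 is not satisfied.

(1) h - g = 14 - 17 = -3 — satisfied.
(2) h * e = 14 * 18 = 252 — satisfied.
(3) gcd(14, 18) = 2 — satisfied.
(4) a = 18 lies in [17, 22] — satisfied.
(5) g + a = 17 + 18 = 35 — satisfied.
(6) gcd(2, 14) = 2 — satisfied.
(7) max(18, 2) = 18, not 21 — violated.
(8) d - a = 2 - 18 = -16 — satisfied.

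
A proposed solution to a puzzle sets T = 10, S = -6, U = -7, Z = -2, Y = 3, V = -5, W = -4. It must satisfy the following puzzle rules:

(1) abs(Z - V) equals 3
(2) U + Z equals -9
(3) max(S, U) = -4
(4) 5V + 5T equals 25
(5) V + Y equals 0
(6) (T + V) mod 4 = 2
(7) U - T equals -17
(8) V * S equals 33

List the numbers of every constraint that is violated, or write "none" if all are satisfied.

(1) abs(-2 - (-5)) = 3  true
(2) U + Z = -7 + (-2) = -9  true
(3) max(-6, -7) = -6, not -4  false
(4) 5V + 5T = 5(-5) + 5(10) = 25  true
(5) V + Y = -5 + 3 = -2, not 0  false
(6) T + V = 5; 5 mod 4 = 1, not 2  false
(7) U - T = -7 - 10 = -17  true
(8) V * S = -5 * (-6) = 30, not 33  false

Constraints 3, 5, 6, 8 do not hold.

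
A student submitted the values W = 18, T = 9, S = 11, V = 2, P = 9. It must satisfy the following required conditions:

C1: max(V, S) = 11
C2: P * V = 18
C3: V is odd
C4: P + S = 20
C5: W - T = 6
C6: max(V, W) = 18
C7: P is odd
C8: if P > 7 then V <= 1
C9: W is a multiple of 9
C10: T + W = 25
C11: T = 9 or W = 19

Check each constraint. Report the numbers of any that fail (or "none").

C1: max(2, 11) = 11 — holds.
C2: P * V = 9 * 2 = 18 — holds.
C3: V = 2 is even — fails.
C4: P + S = 9 + 11 = 20 — holds.
C5: W - T = 18 - 9 = 9, not 6 — fails.
C6: max(2, 18) = 18 — holds.
C7: P = 9 is odd — holds.
C8: P = 9 > 7, so we need V ≤ 1; but V = 2 > 1 — fails.
C9: 18 / 9 = 2, so 9 divides 18 — holds.
C10: T + W = 9 + 18 = 27, not 25 — fails.
C11: T = 9 = 9 (first disjunct) — holds.

The assignment fails constraints 3, 5, 8, and 10.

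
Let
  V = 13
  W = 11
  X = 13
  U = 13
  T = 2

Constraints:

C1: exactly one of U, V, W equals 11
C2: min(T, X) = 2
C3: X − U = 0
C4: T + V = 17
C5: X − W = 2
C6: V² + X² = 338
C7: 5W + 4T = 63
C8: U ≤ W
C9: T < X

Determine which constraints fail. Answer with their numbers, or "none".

C1: U=13, V=13, W=11; 1 of them equals 11 — holds.
C2: min(2, 13) = 2 — holds.
C3: X − U = 13 − 13 = 0 — holds.
C4: T + V = 2 + 13 = 15, not 17 — fails.
C5: X − W = 13 − 11 = 2 — holds.
C6: V² + X² = 13² + 13² = 169 + 169 = 338 — holds.
C7: 5W + 4T = 5(11) + 4(2) = 63 — holds.
C8: U = 13, W = 11; 13 > 11 (want ≤) — fails.
C9: T = 2, X = 13; 2 < 13 — holds.

No — constraints 4 and 8 are not satisfied.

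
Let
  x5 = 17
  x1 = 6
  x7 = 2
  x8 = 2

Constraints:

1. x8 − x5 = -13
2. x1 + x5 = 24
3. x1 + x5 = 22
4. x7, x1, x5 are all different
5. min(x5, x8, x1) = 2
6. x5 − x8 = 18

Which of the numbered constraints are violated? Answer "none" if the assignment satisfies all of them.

1. x8 − x5 = 2 − 17 = -15, not -13 — violated.
2. x1 + x5 = 6 + 17 = 23, not 24 — violated.
3. x1 + x5 = 6 + 17 = 23, not 22 — violated.
4. values 2, 6, 17 are pairwise distinct — OK.
5. min(17, 2, 6) = 2 — OK.
6. x5 − x8 = 17 − 2 = 15, not 18 — violated.

The assignment fails constraints 1, 2, 3, 6.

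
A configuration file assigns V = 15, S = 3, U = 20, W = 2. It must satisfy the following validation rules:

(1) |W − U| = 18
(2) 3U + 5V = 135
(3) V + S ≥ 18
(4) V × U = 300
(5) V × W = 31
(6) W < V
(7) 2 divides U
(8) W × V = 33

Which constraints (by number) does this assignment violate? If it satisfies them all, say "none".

Constraints 5 and 8 do not hold.

(1) |2 − 20| = 18 — holds.
(2) 3U + 5V = 3(20) + 5(15) = 135 — holds.
(3) V + S = 15 + 3 = 18; 18 ≥ 18 — holds.
(4) V × U = 15 × 20 = 300 — holds.
(5) V × W = 15 × 2 = 30, not 31 — does not hold.
(6) W = 2, V = 15; 2 < 15 — holds.
(7) 20 / 2 = 10, so 2 divides 20 — holds.
(8) W × V = 2 × 15 = 30, not 33 — does not hold.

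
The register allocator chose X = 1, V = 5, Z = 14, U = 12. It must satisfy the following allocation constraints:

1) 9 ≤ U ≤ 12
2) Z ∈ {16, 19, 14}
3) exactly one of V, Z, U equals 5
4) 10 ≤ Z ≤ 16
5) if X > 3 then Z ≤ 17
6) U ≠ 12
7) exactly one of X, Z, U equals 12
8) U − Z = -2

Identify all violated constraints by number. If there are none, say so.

The assignment fails constraint 6.

1) U = 12 lies in [9, 12] — holds.
2) Z = 14 is in {16, 19, 14} — holds.
3) V=5, Z=14, U=12; 1 of them equals 5 — holds.
4) Z = 14 lies in [10, 16] — holds.
5) X = 1, not > 3; antecedent false, conditional vacuously true — holds.
6) U = 12, but 12 is required to differ — fails.
7) X=1, Z=14, U=12; 1 of them equals 12 — holds.
8) U − Z = 12 − 14 = -2 — holds.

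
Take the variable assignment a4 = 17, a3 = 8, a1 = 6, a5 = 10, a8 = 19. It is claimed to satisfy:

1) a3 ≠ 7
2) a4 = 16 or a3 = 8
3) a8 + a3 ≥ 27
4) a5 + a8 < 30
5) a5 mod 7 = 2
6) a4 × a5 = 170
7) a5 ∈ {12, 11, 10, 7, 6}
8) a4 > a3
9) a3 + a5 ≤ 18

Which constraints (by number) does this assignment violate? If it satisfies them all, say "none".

1) a3 = 8, and 8 ≠ 7  OK
2) a4 = 17 ≠ 16, but a3 = 8 = 8 (second disjunct)  OK
3) a8 + a3 = 19 + 8 = 27; 27 ≥ 27  OK
4) a5 + a8 = 10 + 19 = 29; 29 < 30  OK
5) 10 mod 7 = 3, not 2  FAIL
6) a4 × a5 = 17 × 10 = 170  OK
7) a5 = 10 is in {12, 11, 10, 7, 6}  OK
8) a4 = 17, a3 = 8; 17 > 8  OK
9) a3 + a5 = 8 + 10 = 18; 18 ≤ 18  OK

Constraint 5 does not hold.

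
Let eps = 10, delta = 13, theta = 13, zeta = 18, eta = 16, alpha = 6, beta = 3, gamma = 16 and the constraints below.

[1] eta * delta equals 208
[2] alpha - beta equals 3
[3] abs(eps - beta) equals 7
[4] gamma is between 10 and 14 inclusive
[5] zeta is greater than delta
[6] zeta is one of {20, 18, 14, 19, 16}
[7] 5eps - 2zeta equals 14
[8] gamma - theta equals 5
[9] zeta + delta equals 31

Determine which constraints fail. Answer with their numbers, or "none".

No — constraints 4, 8 are not satisfied.

[1] eta * delta = 16 * 13 = 208 — OK.
[2] alpha - beta = 6 - 3 = 3 — OK.
[3] abs(10 - 3) = 7 — OK.
[4] gamma = 16 is outside [10, 14] — violated.
[5] zeta = 18, delta = 13; 18 > 13 — OK.
[6] zeta = 18 is in {20, 18, 14, 19, 16} — OK.
[7] 5eps - 2zeta = 5(10) - 2(18) = 14 — OK.
[8] gamma - theta = 16 - 13 = 3, not 5 — violated.
[9] zeta + delta = 18 + 13 = 31 — OK.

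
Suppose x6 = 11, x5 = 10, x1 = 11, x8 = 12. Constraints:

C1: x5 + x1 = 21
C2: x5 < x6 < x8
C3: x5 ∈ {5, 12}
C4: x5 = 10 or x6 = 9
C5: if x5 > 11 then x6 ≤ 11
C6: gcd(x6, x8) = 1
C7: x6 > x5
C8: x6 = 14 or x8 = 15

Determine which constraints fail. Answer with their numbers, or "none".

Violated: 3 and 8.

C1: x5 + x1 = 10 + 11 = 21 — holds.
C2: values 10 < 11 < 12 — holds.
C3: x5 = 10 is not in {5, 12} — does not hold.
C4: x5 = 10 = 10 (first disjunct) — holds.
C5: x5 = 10, not > 11; antecedent false, conditional vacuously true — holds.
C6: gcd(11, 12) = 1 — holds.
C7: x6 = 11, x5 = 10; 11 > 10 — holds.
C8: x6 = 11 ≠ 14 and x8 = 12 ≠ 15; both disjuncts false — does not hold.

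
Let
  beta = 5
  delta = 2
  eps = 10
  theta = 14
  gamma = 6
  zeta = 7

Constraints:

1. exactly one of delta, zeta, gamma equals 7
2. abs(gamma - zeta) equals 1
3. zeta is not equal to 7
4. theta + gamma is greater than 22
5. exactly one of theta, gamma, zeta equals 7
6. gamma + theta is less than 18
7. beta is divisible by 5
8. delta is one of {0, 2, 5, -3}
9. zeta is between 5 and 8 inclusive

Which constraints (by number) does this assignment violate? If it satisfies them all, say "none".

1. delta=2, zeta=7, gamma=6; 1 of them equals 7 — holds.
2. abs(6 - 7) = 1 — holds.
3. zeta = 7, but 7 is required to differ — fails.
4. theta + gamma = 14 + 6 = 20; 20 ≤ 22, bound 22 not met — fails.
5. theta=14, gamma=6, zeta=7; 1 of them equals 7 — holds.
6. gamma + theta = 6 + 14 = 20; 20 ≥ 18, bound 18 not met — fails.
7. 5 / 5 = 1, so 5 divides 5 — holds.
8. delta = 2 is in {0, 2, 5, -3} — holds.
9. zeta = 7 lies in [5, 8] — holds.

Violated: 3, 4, 6.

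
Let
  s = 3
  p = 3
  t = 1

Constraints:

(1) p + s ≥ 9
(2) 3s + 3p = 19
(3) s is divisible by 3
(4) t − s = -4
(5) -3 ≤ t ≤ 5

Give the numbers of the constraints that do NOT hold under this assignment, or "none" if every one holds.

(1) p + s = 3 + 3 = 6; 6 < 9, bound 9 not met  FAIL
(2) 3s + 3p = 3(3) + 3(3) = 18, not 19  FAIL
(3) 3 / 3 = 1, so 3 divides 3  OK
(4) t − s = 1 − 3 = -2, not -4  FAIL
(5) t = 1 lies in [-3, 5]  OK

Constraints 1, 2, and 4 are violated.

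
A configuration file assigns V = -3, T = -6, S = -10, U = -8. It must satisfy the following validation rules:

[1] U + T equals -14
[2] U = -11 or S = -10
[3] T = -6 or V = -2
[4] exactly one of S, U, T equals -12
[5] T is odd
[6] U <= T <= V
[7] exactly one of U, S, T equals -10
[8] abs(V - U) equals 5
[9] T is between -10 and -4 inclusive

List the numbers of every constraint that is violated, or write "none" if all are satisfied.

Constraints 4 and 5 do not hold.

[1] U + T = -8 + (-6) = -14 — holds.
[2] U = -8 ≠ -11, but S = -10 = -10 (second disjunct) — holds.
[3] T = -6 = -6 (first disjunct) — holds.
[4] S=-10, U=-8, T=-6; 0 of them equal -12, not exactly one — does not hold.
[5] T = -6 is even — does not hold.
[6] values -8 <= -6 <= -3 — holds.
[7] U=-8, S=-10, T=-6; 1 of them equals -10 — holds.
[8] abs(-3 - (-8)) = 5 — holds.
[9] T = -6 lies in [-10, -4] — holds.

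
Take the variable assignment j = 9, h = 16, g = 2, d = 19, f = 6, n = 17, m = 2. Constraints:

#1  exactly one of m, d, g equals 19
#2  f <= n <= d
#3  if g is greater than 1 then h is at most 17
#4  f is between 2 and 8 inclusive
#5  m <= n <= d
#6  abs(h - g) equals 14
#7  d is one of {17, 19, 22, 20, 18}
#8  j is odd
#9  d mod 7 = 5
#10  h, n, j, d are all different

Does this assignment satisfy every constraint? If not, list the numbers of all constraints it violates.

#1 m=2, d=19, g=2; 1 of them equals 19  ✔
#2 values 6 <= 17 <= 19  ✔
#3 g = 2 > 1, so we need h ≤ 17; h = 16 ≤ 17  ✔
#4 f = 6 lies in [2, 8]  ✔
#5 values 2 <= 17 <= 19  ✔
#6 abs(16 - 2) = 14  ✔
#7 d = 19 is in {17, 19, 22, 20, 18}  ✔
#8 j = 9 is odd  ✔
#9 19 mod 7 = 5  ✔
#10 values 16, 17, 9, 19 are pairwise distinct  ✔

Yes — all constraints hold.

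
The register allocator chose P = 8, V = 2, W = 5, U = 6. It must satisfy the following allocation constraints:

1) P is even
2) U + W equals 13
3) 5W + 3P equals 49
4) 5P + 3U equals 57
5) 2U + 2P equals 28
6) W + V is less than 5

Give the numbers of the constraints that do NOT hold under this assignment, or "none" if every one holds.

1) P = 8 is even — OK.
2) U + W = 6 + 5 = 11, not 13 — violated.
3) 5W + 3P = 5(5) + 3(8) = 49 — OK.
4) 5P + 3U = 5(8) + 3(6) = 58, not 57 — violated.
5) 2U + 2P = 2(6) + 2(8) = 28 — OK.
6) W + V = 5 + 2 = 7; 7 ≥ 5, bound 5 not met — violated.

Constraints 2, 4, and 6 are violated.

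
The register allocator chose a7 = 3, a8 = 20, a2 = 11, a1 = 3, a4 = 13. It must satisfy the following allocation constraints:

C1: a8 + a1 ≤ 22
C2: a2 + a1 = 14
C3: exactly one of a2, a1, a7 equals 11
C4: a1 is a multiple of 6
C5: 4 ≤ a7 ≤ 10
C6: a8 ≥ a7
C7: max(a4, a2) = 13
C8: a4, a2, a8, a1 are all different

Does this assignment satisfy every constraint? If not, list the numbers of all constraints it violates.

C1: a8 + a1 = 20 + 3 = 23; 23 > 22, bound 22 not met — violated.
C2: a2 + a1 = 11 + 3 = 14 — satisfied.
C3: a2=11, a1=3, a7=3; 1 of them equals 11 — satisfied.
C4: 3 = 6×0 + 3, so 6 does not divide 3 — violated.
C5: a7 = 3 is outside [4, 10] — violated.
C6: a8 = 20, a7 = 3; 20 ≥ 3 — satisfied.
C7: max(13, 11) = 13 — satisfied.
C8: values 13, 11, 20, 3 are pairwise distinct — satisfied.

Constraints 1, 4, 5 do not hold.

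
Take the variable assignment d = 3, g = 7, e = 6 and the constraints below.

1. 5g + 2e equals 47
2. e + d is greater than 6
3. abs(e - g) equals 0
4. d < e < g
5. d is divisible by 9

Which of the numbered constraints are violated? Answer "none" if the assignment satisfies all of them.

1. 5g + 2e = 5(7) + 2(6) = 47  OK
2. e + d = 6 + 3 = 9; 9 > 6  OK
3. abs(6 - 7) = 1, not 0  FAIL
4. values 3 < 6 < 7  OK
5. 3 = 9*0 + 3, so 9 does not divide 3  FAIL

Constraints 3 and 5 are violated.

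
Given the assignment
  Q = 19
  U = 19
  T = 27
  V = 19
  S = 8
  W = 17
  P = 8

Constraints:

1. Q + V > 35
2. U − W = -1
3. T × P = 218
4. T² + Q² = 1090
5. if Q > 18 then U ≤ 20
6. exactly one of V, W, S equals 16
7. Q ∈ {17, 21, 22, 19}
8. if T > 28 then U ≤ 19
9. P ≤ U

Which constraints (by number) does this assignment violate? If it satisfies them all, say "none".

Constraints 2, 3, and 6 do not hold.

1. Q + V = 19 + 19 = 38; 38 > 35  ✔
2. U − W = 19 − 17 = 2, not -1  ✘
3. T × P = 27 × 8 = 216, not 218  ✘
4. T² + Q² = 27² + 19² = 729 + 361 = 1090  ✔
5. Q = 19 > 18, so we need U ≤ 20; U = 19 ≤ 20  ✔
6. V=19, W=17, S=8; 0 of them equal 16, not exactly one  ✘
7. Q = 19 is in {17, 21, 22, 19}  ✔
8. T = 27, not > 28; antecedent false, conditional vacuously true  ✔
9. P = 8, U = 19; 8 ≤ 19  ✔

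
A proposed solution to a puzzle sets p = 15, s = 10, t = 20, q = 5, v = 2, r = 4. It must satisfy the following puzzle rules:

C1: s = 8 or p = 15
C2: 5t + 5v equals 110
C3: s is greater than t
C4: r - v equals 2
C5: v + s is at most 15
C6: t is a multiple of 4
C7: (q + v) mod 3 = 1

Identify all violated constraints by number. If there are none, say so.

C1: s = 10 ≠ 8, but p = 15 = 15 (second disjunct) — OK.
C2: 5t + 5v = 5(20) + 5(2) = 110 — OK.
C3: s = 10, t = 20; 10 ≤ 20 (want >) — violated.
C4: r - v = 4 - 2 = 2 — OK.
C5: v + s = 2 + 10 = 12; 12 ≤ 15 — OK.
C6: 20 / 4 = 5, so 4 divides 20 — OK.
C7: q + v = 7; 7 mod 3 = 1 — OK.

Violated: 3.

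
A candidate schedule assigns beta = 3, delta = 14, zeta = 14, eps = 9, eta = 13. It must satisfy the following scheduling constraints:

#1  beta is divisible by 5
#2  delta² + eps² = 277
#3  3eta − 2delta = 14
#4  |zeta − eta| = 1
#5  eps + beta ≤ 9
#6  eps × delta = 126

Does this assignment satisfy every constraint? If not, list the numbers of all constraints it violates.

No — constraints 1, 3, 5 are not satisfied.

#1 3 = 5×0 + 3, so 5 does not divide 3  FAIL
#2 delta² + eps² = 14² + 9² = 196 + 81 = 277  OK
#3 3eta − 2delta = 3(13) − 2(14) = 11, not 14  FAIL
#4 |14 − 13| = 1  OK
#5 eps + beta = 9 + 3 = 12; 12 > 9, bound 9 not met  FAIL
#6 eps × delta = 9 × 14 = 126  OK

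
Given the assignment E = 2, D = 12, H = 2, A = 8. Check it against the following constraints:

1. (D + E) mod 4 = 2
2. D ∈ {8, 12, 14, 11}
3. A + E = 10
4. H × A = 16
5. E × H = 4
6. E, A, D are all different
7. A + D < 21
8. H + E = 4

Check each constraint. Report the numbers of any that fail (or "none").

1. D + E = 14; 14 mod 4 = 2  yes
2. D = 12 is in {8, 12, 14, 11}  yes
3. A + E = 8 + 2 = 10  yes
4. H × A = 2 × 8 = 16  yes
5. E × H = 2 × 2 = 4  yes
6. values 2, 8, 12 are pairwise distinct  yes
7. A + D = 8 + 12 = 20; 20 < 21  yes
8. H + E = 2 + 2 = 4  yes

Yes — all constraints hold.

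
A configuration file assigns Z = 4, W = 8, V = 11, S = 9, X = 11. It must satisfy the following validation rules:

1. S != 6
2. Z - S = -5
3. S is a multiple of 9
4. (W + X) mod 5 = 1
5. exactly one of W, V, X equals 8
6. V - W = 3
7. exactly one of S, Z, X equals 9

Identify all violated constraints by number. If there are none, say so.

1. S = 9, and 9 ≠ 6  yes
2. Z - S = 4 - 9 = -5  yes
3. 9 / 9 = 1, so 9 divides 9  yes
4. W + X = 19; 19 mod 5 = 4, not 1  no
5. W=8, V=11, X=11; 1 of them equals 8  yes
6. V - W = 11 - 8 = 3  yes
7. S=9, Z=4, X=11; 1 of them equals 9  yes

The assignment fails constraint 4.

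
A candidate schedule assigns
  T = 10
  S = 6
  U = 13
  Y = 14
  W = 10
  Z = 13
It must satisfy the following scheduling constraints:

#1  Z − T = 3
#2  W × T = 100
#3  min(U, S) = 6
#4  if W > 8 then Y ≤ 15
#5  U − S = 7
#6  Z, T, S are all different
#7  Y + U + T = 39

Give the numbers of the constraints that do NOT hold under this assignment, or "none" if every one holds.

Violated: 7.

#1 Z − T = 13 − 10 = 3 — satisfied.
#2 W × T = 10 × 10 = 100 — satisfied.
#3 min(13, 6) = 6 — satisfied.
#4 W = 10 > 8, so we need Y ≤ 15; Y = 14 ≤ 15 — satisfied.
#5 U − S = 13 − 6 = 7 — satisfied.
#6 values 13, 10, 6 are pairwise distinct — satisfied.
#7 Y + U + T = 14 + 13 + 10 = 37, not 39 — violated.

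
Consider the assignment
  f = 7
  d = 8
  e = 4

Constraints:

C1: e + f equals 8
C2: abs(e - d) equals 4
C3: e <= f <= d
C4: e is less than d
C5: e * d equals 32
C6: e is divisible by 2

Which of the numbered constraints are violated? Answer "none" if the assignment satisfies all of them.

The assignment fails constraint 1.

C1: e + f = 4 + 7 = 11, not 8 — does not hold.
C2: abs(4 - 8) = 4 — holds.
C3: values 4 <= 7 <= 8 — holds.
C4: e = 4, d = 8; 4 < 8 — holds.
C5: e * d = 4 * 8 = 32 — holds.
C6: 4 / 2 = 2, so 2 divides 4 — holds.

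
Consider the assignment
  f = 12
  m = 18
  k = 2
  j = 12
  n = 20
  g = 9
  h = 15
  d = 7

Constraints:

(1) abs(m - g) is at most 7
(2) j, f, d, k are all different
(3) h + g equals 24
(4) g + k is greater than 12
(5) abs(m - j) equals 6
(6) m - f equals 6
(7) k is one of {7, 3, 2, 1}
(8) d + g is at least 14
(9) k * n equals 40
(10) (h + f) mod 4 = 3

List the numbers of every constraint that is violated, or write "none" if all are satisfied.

(1) abs(18 - 9) = 9; 9 > 7, exceeds bound 7 — violated.
(2) j = f = 12, not all different — violated.
(3) h + g = 15 + 9 = 24 — OK.
(4) g + k = 9 + 2 = 11; 11 ≤ 12, bound 12 not met — violated.
(5) abs(18 - 12) = 6 — OK.
(6) m - f = 18 - 12 = 6 — OK.
(7) k = 2 is in {7, 3, 2, 1} — OK.
(8) d + g = 7 + 9 = 16; 16 ≥ 14 — OK.
(9) k * n = 2 * 20 = 40 — OK.
(10) h + f = 27; 27 mod 4 = 3 — OK.

Constraints 1, 2, and 4 are violated.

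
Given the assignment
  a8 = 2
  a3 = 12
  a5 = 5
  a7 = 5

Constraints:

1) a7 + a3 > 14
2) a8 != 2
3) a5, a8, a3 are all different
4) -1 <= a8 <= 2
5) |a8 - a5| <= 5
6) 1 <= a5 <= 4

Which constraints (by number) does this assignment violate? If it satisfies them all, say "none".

1) a7 + a3 = 5 + 12 = 17; 17 > 14  ✓
2) a8 = 2, but 2 is required to differ  ✗
3) values 5, 2, 12 are pairwise distinct  ✓
4) a8 = 2 lies in [-1, 2]  ✓
5) |2 - 5| = 3; 3 ≤ 5  ✓
6) a5 = 5 is outside [1, 4]  ✗

No — constraints 2, 6 are not satisfied.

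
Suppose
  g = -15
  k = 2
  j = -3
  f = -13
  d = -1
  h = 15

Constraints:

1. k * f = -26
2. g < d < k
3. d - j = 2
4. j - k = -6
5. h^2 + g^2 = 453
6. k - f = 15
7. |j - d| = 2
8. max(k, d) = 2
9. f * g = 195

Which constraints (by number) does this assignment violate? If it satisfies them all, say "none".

Constraints 4 and 5 are violated.

1. k * f = 2 * (-13) = -26  ✓
2. values -15 < -1 < 2  ✓
3. d - j = -1 - (-3) = 2  ✓
4. j - k = -3 - 2 = -5, not -6  ✗
5. h^2 + g^2 = 15^2 + (-15)^2 = 225 + 225 = 450, not 453  ✗
6. k - f = 2 - (-13) = 15  ✓
7. |-3 - (-1)| = 2  ✓
8. max(2, -1) = 2  ✓
9. f * g = -13 * (-15) = 195  ✓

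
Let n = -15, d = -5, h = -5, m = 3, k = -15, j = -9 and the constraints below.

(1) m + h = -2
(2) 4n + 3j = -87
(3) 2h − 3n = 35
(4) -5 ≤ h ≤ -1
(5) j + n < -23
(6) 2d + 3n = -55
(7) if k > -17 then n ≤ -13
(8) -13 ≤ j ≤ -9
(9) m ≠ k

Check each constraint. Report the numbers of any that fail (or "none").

(1) m + h = 3 + (-5) = -2  true
(2) 4n + 3j = 4(-15) + 3(-9) = -87  true
(3) 2h − 3n = 2(-5) − 3(-15) = 35  true
(4) h = -5 lies in [-5, -1]  true
(5) j + n = -9 + (-15) = -24; -24 < -23  true
(6) 2d + 3n = 2(-5) + 3(-15) = -55  true
(7) k = -15 > -17, so we need n ≤ -13; n = -15 ≤ -13  true
(8) j = -9 lies in [-13, -9]  true
(9) m = 3, k = -15; distinct  true

The assignment satisfies every constraint.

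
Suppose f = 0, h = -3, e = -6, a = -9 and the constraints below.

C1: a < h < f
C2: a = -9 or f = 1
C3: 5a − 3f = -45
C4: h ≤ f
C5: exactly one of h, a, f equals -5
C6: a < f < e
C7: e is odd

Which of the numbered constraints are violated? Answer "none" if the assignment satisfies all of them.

Constraints 5, 6, 7 do not hold.

C1: values -9 < -3 < 0 — holds.
C2: a = -9 = -9 (first disjunct) — holds.
C3: 5a − 3f = 5(-9) − 3(0) = -45 — holds.
C4: h = -3, f = 0; -3 ≤ 0 — holds.
C5: h=-3, a=-9, f=0; 0 of them equal -5, not exactly one — does not hold.
C6: values -9, 0, -6; f = 0 is not < e = -6 — does not hold.
C7: e = -6 is even — does not hold.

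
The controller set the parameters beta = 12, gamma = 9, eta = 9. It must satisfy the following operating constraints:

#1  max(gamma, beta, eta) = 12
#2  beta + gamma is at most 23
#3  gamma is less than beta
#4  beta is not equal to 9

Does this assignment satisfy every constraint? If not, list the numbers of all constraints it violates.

Yes — all constraints hold.

#1 max(9, 12, 9) = 12 — satisfied.
#2 beta + gamma = 12 + 9 = 21; 21 ≤ 23 — satisfied.
#3 gamma = 9, beta = 12; 9 < 12 — satisfied.
#4 beta = 12, and 12 ≠ 9 — satisfied.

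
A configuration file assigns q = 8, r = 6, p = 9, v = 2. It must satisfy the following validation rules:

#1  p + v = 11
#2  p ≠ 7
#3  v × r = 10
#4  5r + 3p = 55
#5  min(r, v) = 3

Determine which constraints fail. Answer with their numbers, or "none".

Violated: 3, 4, 5.

#1 p + v = 9 + 2 = 11  OK
#2 p = 9, and 9 ≠ 7  OK
#3 v × r = 2 × 6 = 12, not 10  FAIL
#4 5r + 3p = 5(6) + 3(9) = 57, not 55  FAIL
#5 min(6, 2) = 2, not 3  FAIL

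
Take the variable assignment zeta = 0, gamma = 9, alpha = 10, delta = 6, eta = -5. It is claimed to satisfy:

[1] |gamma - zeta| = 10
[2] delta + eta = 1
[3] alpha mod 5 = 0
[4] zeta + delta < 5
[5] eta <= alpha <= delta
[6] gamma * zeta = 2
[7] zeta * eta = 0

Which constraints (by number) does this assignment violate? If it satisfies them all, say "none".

No — constraints 1, 4, 5, and 6 are not satisfied.

[1] |9 - 0| = 9, not 10  ✗
[2] delta + eta = 6 + (-5) = 1  ✓
[3] 10 mod 5 = 0  ✓
[4] zeta + delta = 0 + 6 = 6; 6 ≥ 5, bound 5 not met  ✗
[5] values -5, 10, 6; alpha = 10 is not <= delta = 6  ✗
[6] gamma * zeta = 9 * 0 = 0, not 2  ✗
[7] zeta * eta = 0 * (-5) = 0  ✓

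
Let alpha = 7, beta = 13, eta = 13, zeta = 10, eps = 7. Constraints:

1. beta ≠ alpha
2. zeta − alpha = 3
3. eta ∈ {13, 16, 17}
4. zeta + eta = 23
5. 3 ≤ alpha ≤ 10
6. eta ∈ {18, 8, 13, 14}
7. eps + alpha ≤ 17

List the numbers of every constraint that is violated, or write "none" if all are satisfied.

1. beta = 13, alpha = 7; distinct  OK
2. zeta − alpha = 10 − 7 = 3  OK
3. eta = 13 is in {13, 16, 17}  OK
4. zeta + eta = 10 + 13 = 23  OK
5. alpha = 7 lies in [3, 10]  OK
6. eta = 13 is in {18, 8, 13, 14}  OK
7. eps + alpha = 7 + 7 = 14; 14 ≤ 17  OK

No violations.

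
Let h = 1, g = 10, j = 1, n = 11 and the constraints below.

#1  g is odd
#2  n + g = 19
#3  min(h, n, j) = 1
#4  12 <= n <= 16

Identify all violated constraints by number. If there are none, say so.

#1 g = 10 is even — does not hold.
#2 n + g = 11 + 10 = 21, not 19 — does not hold.
#3 min(1, 11, 1) = 1 — holds.
#4 n = 11 is outside [12, 16] — does not hold.

No — constraints 1, 2, and 4 are not satisfied.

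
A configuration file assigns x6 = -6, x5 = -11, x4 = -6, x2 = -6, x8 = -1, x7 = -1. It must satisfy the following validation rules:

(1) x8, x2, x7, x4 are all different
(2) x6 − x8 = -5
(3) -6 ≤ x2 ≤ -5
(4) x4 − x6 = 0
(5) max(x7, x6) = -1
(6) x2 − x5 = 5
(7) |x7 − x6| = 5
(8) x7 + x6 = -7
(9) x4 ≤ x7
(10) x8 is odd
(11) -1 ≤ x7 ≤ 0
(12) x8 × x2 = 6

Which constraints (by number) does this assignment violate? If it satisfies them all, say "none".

(1) x8 = x7 = -1, not all different — violated.
(2) x6 − x8 = -6 − (-1) = -5 — satisfied.
(3) x2 = -6 lies in [-6, -5] — satisfied.
(4) x4 − x6 = -6 − (-6) = 0 — satisfied.
(5) max(-1, -6) = -1 — satisfied.
(6) x2 − x5 = -6 − (-11) = 5 — satisfied.
(7) |-1 − (-6)| = 5 — satisfied.
(8) x7 + x6 = -1 + (-6) = -7 — satisfied.
(9) x4 = -6, x7 = -1; -6 ≤ -1 — satisfied.
(10) x8 = -1 is odd — satisfied.
(11) x7 = -1 lies in [-1, 0] — satisfied.
(12) x8 × x2 = -1 × (-6) = 6 — satisfied.

No — constraint 1 is not satisfied.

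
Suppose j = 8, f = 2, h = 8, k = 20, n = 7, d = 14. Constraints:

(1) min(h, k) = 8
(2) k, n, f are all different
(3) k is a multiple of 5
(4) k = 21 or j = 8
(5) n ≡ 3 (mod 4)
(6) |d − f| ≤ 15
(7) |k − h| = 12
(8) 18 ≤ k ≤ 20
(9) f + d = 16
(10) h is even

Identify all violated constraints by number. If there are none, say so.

All constraints are satisfied.

(1) min(8, 20) = 8  holds
(2) values 20, 7, 2 are pairwise distinct  holds
(3) 20 / 5 = 4, so 5 divides 20  holds
(4) k = 20 ≠ 21, but j = 8 = 8 (second disjunct)  holds
(5) 7 mod 4 = 3  holds
(6) |14 − 2| = 12; 12 ≤ 15  holds
(7) |20 − 8| = 12  holds
(8) k = 20 lies in [18, 20]  holds
(9) f + d = 2 + 14 = 16  holds
(10) h = 8 is even  holds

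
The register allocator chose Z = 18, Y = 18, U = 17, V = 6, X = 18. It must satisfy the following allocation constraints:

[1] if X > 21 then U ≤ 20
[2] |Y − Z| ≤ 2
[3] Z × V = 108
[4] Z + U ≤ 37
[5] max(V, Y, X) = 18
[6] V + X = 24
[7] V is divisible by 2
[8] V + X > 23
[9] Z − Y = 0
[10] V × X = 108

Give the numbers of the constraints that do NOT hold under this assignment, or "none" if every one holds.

None — every constraint holds.

[1] X = 18, not > 21; antecedent false, conditional vacuously true — holds.
[2] |18 − 18| = 0; 0 ≤ 2 — holds.
[3] Z × V = 18 × 6 = 108 — holds.
[4] Z + U = 18 + 17 = 35; 35 ≤ 37 — holds.
[5] max(6, 18, 18) = 18 — holds.
[6] V + X = 6 + 18 = 24 — holds.
[7] 6 / 2 = 3, so 2 divides 6 — holds.
[8] V + X = 6 + 18 = 24; 24 > 23 — holds.
[9] Z − Y = 18 − 18 = 0 — holds.
[10] V × X = 6 × 18 = 108 — holds.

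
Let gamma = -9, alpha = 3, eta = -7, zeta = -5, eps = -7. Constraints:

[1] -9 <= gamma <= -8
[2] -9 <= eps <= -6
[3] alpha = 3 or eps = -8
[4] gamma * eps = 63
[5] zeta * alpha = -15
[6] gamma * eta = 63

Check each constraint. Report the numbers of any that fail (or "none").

[1] gamma = -9 lies in [-9, -8]  holds
[2] eps = -7 lies in [-9, -6]  holds
[3] alpha = 3 = 3 (first disjunct)  holds
[4] gamma * eps = -9 * (-7) = 63  holds
[5] zeta * alpha = -5 * 3 = -15  holds
[6] gamma * eta = -9 * (-7) = 63  holds

Yes — all constraints hold.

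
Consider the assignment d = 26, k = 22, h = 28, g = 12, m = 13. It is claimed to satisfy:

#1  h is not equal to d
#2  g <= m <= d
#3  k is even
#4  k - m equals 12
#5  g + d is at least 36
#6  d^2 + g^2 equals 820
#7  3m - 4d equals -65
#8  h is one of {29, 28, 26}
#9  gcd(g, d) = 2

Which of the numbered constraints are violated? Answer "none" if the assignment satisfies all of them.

#1 h = 28, d = 26; distinct — satisfied.
#2 values 12 <= 13 <= 26 — satisfied.
#3 k = 22 is even — satisfied.
#4 k - m = 22 - 13 = 9, not 12 — violated.
#5 g + d = 12 + 26 = 38; 38 ≥ 36 — satisfied.
#6 d^2 + g^2 = 26^2 + 12^2 = 676 + 144 = 820 — satisfied.
#7 3m - 4d = 3(13) - 4(26) = -65 — satisfied.
#8 h = 28 is in {29, 28, 26} — satisfied.
#9 gcd(12, 26) = 2 — satisfied.

Violated: 4.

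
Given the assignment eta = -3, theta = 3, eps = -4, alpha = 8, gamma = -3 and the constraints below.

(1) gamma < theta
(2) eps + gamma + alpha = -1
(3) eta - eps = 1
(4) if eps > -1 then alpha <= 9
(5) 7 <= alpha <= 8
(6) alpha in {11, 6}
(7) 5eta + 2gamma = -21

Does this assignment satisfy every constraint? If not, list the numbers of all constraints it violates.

No — constraints 2 and 6 are not satisfied.

(1) gamma = -3, theta = 3; -3 < 3 — holds.
(2) eps + gamma + alpha = -4 + (-3) + 8 = 1, not -1 — does not hold.
(3) eta - eps = -3 - (-4) = 1 — holds.
(4) eps = -4, not > -1; antecedent false, conditional vacuously true — holds.
(5) alpha = 8 lies in [7, 8] — holds.
(6) alpha = 8 is not in {11, 6} — does not hold.
(7) 5eta + 2gamma = 5(-3) + 2(-3) = -21 — holds.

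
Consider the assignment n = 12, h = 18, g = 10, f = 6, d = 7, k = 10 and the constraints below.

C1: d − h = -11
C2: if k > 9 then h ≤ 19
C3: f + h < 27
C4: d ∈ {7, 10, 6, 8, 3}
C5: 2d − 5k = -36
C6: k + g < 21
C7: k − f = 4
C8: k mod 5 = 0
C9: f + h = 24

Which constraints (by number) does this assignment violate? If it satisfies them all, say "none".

C1: d − h = 7 − 18 = -11  holds
C2: k = 10 > 9, so we need h ≤ 19; h = 18 ≤ 19  holds
C3: f + h = 6 + 18 = 24; 24 < 27  holds
C4: d = 7 is in {7, 10, 6, 8, 3}  holds
C5: 2d − 5k = 2(7) − 5(10) = -36  holds
C6: k + g = 10 + 10 = 20; 20 < 21  holds
C7: k − f = 10 − 6 = 4  holds
C8: 10 mod 5 = 0  holds
C9: f + h = 6 + 18 = 24  holds

No violations.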